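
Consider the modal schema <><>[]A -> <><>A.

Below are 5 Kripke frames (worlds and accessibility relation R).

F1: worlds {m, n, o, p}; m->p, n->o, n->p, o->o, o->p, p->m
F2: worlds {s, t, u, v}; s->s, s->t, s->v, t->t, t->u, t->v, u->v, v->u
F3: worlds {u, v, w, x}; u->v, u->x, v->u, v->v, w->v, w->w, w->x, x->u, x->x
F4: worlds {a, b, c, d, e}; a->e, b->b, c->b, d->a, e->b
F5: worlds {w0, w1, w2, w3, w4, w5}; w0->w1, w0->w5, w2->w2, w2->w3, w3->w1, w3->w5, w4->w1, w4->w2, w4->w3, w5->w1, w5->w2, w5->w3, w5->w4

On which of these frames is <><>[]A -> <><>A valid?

F3

Frame correspondent (Sahlqvist): forall x forall y (x R^2 y -> exists w (yRw & x R^2 w)) — i.e. a generalized confluence (Geach) condition.
F1: fails — mR²m but no w with mRw and mR²w.
F2: fails — uR²u but no w with uRw and uR²w.
F3: ✓.
F4: fails — dR²e but no w with eRw and dR²w.
F5: fails — w0R²w1 but no w with w1Rw and w0R²w.
Valid on: F3.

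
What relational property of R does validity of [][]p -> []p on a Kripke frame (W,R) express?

density: forall x forall y (Rxy -> exists z (Rxz & Rzy))

Suppose □□p→□p is valid. Take Rxy and set V(p)={w : xR²w}. Then □□p at x, so □p at x, so p at y, i.e. ∃z(Rxz∧Rzy).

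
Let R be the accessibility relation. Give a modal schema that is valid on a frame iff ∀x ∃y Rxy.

□r → ◇r

A defining formula is □r → ◇r (the D axiom).
Suppose □r→◇r is valid. At any x set V(r)=W. Then □r at x, so ◇r at x, so x has a successor.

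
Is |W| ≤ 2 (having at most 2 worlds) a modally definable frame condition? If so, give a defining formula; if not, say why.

Any modally definable frame class is closed under disjoint unions.
Any modal formula valid on each of 3 disjoint one-world frames is valid on their disjoint union (validity is preserved under disjoint unions). Each one-world frame has |W|=1≤2, but the union has |W|=3.
Hence having at most 2 worlds is not modally definable.

Not definable by any modal formula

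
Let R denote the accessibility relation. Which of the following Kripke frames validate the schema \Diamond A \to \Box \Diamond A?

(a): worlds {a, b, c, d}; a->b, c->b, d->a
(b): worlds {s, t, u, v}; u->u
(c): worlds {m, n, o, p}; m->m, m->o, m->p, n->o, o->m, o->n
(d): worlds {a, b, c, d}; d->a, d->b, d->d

The schema corresponds to the Euclidean property: \forall x \forall y \forall z (Rxy \wedge Rxz \to Ryz).
(a): fails — Rab and Rab but not Rbb.
(b): holds.
(c): fails — Rmo and Rmo but not Roo.
(d): fails — Rdb and Rdb but not Rbb.

(b)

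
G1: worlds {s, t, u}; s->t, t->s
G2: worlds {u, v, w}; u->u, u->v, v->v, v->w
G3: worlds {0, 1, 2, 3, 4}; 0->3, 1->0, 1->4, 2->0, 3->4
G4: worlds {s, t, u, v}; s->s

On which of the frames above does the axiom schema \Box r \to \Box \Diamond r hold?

This is the axiom for a generalized confluence (Geach) condition; its first-order frame correspondent is \forall x \forall z (xRz \to \exists w (xRw \wedge zRw)).
G1: fails — sRt but no w with sRw and tRw.
G2: fails — vRw but no t with vRt and wRt.
G3: fails — 0R3 but no w with 0Rw and 3Rw.
G4: condition met.

G4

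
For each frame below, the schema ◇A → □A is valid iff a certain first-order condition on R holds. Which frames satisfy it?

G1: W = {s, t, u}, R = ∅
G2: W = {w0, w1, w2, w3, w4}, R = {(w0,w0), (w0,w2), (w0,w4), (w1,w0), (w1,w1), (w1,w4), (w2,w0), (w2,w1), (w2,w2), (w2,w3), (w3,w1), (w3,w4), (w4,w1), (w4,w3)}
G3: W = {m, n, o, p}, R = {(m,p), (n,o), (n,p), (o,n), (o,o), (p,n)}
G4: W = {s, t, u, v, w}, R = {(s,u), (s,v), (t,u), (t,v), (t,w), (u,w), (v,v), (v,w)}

The schema corresponds to partial functionality: ∀x ∀y ∀z (Rxy ∧ Rxz → y = z).
G1: holds.
G2: fails — w0 sees both w0 and w2.
G3: fails — n sees both o and p.
G4: fails — s sees both u and v.

G1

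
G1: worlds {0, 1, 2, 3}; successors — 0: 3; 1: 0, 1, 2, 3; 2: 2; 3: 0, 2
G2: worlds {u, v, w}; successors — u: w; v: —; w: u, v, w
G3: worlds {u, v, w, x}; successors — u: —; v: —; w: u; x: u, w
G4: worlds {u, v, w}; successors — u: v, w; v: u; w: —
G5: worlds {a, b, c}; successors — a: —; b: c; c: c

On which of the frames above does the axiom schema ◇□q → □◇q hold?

G5

Frame correspondent (Sahlqvist): ∀x ∀y ∀z (Rxy ∧ Rxz → ∃w (Ryw ∧ Rzw)) — i.e. convergence.
G1: fails — R10 and R12 but 0 and 2 have no common successor.
G2: fails — Rww and Rwv but w and v have no common successor.
G3: fails — Rwu and Rwu but u and u have no common successor.
G4: fails — Ruv and Ruw but v and w have no common successor.
G5: holds.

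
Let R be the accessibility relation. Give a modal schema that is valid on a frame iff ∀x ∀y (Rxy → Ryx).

s → □◇s

A defining formula is s → □◇s (the B axiom).
Suppose s→□◇s is valid. Take Rxy and set V(s)={x}. Then s at x, so □◇s at x, so ◇s at y, so some z with Ryz has s; z=x, i.e. Ryx.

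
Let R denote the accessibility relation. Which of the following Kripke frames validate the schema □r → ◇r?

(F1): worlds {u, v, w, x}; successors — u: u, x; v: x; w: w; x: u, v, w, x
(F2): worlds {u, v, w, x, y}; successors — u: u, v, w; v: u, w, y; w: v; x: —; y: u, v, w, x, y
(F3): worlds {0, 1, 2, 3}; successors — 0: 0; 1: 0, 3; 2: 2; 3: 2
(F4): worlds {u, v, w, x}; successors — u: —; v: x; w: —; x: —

Frame correspondent (Sahlqvist): ∀x ∃y Rxy — i.e. seriality.
(F1): satisfies the condition.
(F2): fails — world x has no successor.
(F3): satisfies the condition.
(F4): fails — world u has no successor.

(F1), (F3)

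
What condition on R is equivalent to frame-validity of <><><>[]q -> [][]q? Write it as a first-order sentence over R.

This is a Sahlqvist (Geach-type) schema ◇^3□^1q → □^2◇^0q.
First-order correspondent: forall x forall y forall z ((x R^3 y & x R^2 z) -> exists w (yRw & z = w)).

forall x forall y forall z ((x R^3 y & x R^2 z) -> exists w (yRw & z = w))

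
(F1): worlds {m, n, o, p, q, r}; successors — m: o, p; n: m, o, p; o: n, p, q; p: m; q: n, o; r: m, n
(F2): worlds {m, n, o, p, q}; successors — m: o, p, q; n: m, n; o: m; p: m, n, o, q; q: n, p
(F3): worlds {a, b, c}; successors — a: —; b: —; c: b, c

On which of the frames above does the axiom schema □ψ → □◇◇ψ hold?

The schema corresponds to a generalized confluence (Geach) condition: ∀x ∀z (xRz → ∃w (xRw ∧ zR²w)).
(F1): ✓.
(F2): ✓.
(F3): fails — cRb but no w with cRw and bR²w.
Valid on: (F1), (F2).

(F1), (F2)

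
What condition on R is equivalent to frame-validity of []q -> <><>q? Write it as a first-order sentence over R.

forall x exists w (xRw & x R^2 w)

This is a Sahlqvist (Geach-type) schema ◇^0□^1q → □^0◇^2q.
Minimal-valuation argument: fix x; take any y with xR^0y and any z with xR^0z. Set V(q) to the set of worlds R-reachable from y in exactly 1 step. Then □^1q holds at y, so the antecedent holds at x; validity forces ◇^2q at z, giving a w with zR^2w and yR^1w.
First-order correspondent: forall x exists w (xRw & x R^2 w).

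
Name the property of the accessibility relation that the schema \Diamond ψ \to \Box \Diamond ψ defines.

the Euclidean property: \forall x \forall y \forall z (Rxy \wedge Rxz \to Ryz)

Suppose ◇ψ→□◇ψ is valid. Take Rxy, Rxz and set V(ψ)={y}. Then ◇ψ at x, so □◇ψ at x, so ◇ψ at z, so some w with Rzw has ψ; w=y, i.e. Rzy. By symmetry of the argument, Ryz.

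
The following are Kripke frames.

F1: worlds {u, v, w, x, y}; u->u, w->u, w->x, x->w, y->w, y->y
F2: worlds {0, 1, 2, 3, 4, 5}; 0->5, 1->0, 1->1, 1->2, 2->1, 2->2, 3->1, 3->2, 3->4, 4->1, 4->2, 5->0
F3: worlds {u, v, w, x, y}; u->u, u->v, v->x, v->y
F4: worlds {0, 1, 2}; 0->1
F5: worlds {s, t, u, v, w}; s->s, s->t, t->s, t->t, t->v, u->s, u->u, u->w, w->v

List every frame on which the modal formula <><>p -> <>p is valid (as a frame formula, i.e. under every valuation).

This is the axiom for transitivity; its first-order frame correspondent is forall x forall y forall z (Rxy & Ryz -> Rxz).
F1: fails — Rxw and Rwu but not Rxu.
F2: fails — R10 and R05 but not R15.
F3: fails — Ruv and Rvx but not Rux.
F4: satisfies the condition.
F5: fails — Ruw and Rwv but not Ruv.
Valid on: F4.

F4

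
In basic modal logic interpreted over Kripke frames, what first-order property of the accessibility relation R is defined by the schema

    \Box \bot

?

□⊥ is valid iff no world has any successor (otherwise □⊥ fails at any world with one).

Emptiness of R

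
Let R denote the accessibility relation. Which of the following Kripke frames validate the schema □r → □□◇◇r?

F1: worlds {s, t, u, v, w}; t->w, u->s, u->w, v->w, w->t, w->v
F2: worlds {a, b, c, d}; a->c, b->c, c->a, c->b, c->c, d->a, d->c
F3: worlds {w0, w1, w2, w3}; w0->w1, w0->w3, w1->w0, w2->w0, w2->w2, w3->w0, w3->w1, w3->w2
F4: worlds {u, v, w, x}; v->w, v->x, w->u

F2

Frame correspondent (Sahlqvist): ∀x ∀z (xR²z → ∃w (xRw ∧ zR²w)) — i.e. a generalized confluence (Geach) condition.
F1: fails — tR²t but no w* with tRw* and tR²w*.
F2: satisfies the condition.
F3: fails — w1R²w1 but no w with w1Rw and w1R²w.
F4: fails — vR²u but no t with vRt and uR²t.
Valid on: F2.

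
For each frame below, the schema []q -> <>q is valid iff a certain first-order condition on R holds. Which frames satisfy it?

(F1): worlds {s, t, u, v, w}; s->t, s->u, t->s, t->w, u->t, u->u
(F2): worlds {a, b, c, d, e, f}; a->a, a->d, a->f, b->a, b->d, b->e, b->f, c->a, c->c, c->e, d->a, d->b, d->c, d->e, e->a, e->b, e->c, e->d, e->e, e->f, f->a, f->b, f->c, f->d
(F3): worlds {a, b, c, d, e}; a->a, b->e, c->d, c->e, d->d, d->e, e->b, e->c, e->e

Frame correspondent (Sahlqvist): forall x exists y Rxy — i.e. seriality.
(F1): fails — world v has no successor.
(F2): ✓.
(F3): ✓.
Valid on: (F2), (F3).

(F2), (F3)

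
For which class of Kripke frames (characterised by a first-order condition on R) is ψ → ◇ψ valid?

reflexivity: ∀x Rxx

Equivalently (dual form): □ψ → ψ.
Suppose □ψ→ψ is valid. At any x set V(ψ)={w : Rxw}. Then □ψ holds at x, so ψ holds at x, i.e. Rxx.
Conversely, any frame satisfying ∀x Rxx validates the schema.
So the correspondent is reflexivity.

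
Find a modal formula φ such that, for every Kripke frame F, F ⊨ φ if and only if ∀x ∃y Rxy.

□q → ◇q

A defining formula is □q → ◇q (the D axiom).
Suppose □q→◇q is valid. At any x set V(q)=W. Then □q at x, so ◇q at x, so x has a successor.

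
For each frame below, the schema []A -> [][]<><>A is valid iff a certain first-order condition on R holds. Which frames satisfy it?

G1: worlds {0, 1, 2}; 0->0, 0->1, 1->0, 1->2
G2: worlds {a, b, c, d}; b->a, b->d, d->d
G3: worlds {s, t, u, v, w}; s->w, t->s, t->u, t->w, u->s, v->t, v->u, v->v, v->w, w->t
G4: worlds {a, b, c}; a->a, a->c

G2

This is the axiom for a generalized confluence (Geach) condition; its first-order frame correspondent is forall x forall z (x R^2 z -> exists w (xRw & z R^2 w)).
G1: fails — 0R²2 but no w with 0Rw and 2R²w.
G2: ✓.
G3: fails — tR²s but no w* with tRw* and sR²w*.
G4: fails — aR²c but no w with aRw and cR²w.
Valid on: G2.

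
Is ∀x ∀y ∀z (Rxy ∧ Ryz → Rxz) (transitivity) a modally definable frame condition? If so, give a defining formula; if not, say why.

Yes: it is transitivity, defined by the 4 schema □r → □□r.

Yes, by □r → □□r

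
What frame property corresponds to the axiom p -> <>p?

This schema is equivalent to the T axiom □p → p.
Its frame correspondent is reflexivity — forall x Rxx.

reflexivity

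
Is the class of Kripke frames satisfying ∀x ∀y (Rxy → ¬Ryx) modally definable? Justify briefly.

If a class were modally definable it would be closed under surjective bounded morphisms (Goldblatt–Thomason).
The 3-cycle (worlds a,b,c with a→b→c→a) is asymmetric. Mapping every world to a single reflexive point • is a surjective bounded morphism, and the reflexive point is not asymmetric (R•• but asymmetry requires ¬R••).
Hence asymmetry is not modally definable.

Not definable by any modal formula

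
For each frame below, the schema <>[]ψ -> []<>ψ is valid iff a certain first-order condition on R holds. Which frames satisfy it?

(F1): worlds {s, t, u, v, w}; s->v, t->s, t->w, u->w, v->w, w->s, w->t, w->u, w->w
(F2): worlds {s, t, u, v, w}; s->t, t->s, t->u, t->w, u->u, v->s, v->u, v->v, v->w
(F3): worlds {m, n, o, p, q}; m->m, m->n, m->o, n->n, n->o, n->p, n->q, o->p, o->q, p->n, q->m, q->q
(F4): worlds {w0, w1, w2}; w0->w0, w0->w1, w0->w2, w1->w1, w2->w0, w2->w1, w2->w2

(F4)

This is the axiom for convergence; its first-order frame correspondent is forall x forall y forall z (Rxy & Rxz -> exists w (Ryw & Rzw)).
(F1): fails — Rts and Rtw but s and w have no common successor.
(F2): fails — Rts and Rtw but s and w have no common successor.
(F3): fails — Rmo and Rmm but o and m have no common successor.
(F4): satisfies the condition.
Valid on: (F4).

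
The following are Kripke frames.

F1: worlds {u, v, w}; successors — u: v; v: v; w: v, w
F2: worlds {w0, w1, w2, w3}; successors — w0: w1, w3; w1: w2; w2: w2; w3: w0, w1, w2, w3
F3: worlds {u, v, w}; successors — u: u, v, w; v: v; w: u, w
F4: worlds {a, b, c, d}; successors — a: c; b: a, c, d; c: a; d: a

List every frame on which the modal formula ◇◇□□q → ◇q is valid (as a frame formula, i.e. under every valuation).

F1

Frame correspondent (Sahlqvist): ∀x ∀y (xR²y → ∃w (yR²w ∧ xRw)) — i.e. a generalized confluence (Geach) condition.
F1: holds.
F2: fails — w0R²w1 but no w with w1R²w and w0Rw.
F3: fails — wR²v but no t with vR²t and wRt.
F4: fails — aR²a but no w with aR²w and aRw.
Valid on: F1.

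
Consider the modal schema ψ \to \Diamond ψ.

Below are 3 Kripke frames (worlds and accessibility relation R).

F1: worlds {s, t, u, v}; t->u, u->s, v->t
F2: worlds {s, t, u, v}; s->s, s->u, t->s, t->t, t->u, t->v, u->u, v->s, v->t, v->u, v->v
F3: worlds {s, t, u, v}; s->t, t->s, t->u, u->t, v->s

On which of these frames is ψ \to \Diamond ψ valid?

F2

This is the axiom for reflexivity; its first-order frame correspondent is \forall x Rxx.
F1: fails — world s does not see itself.
F2: ✓.
F3: fails — world s does not see itself.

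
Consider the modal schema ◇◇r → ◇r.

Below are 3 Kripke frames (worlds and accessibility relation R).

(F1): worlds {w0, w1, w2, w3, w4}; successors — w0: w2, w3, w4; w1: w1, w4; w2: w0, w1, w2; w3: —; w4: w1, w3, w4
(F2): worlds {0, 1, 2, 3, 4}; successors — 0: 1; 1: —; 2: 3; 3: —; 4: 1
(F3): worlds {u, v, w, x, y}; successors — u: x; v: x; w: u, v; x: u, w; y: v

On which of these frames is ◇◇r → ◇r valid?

The schema corresponds to transitivity: ∀x ∀y ∀z (Rxy ∧ Ryz → Rxz).
(F1): fails — Rw0w4 and Rw4w1 but not Rw0w1.
(F2): holds.
(F3): fails — Rxw and Rwv but not Rxv.

(F2)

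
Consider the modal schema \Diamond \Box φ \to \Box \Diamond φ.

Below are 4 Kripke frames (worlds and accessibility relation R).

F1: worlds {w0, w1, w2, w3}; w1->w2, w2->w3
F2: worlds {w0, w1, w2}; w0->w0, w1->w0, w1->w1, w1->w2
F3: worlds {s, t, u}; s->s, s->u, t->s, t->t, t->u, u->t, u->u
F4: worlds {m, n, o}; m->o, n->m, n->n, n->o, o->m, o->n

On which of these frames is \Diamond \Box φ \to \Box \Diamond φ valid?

This is the axiom for convergence; its first-order frame correspondent is \forall x \forall y \forall z (Rxy \wedge Rxz \to \exists w (Ryw \wedge Rzw)).
F1: fails — Rw2w3 and Rw2w3 but w3 and w3 have no common successor.
F2: fails — Rw1w2 and Rw1w2 but w2 and w2 have no common successor.
F3: holds.
F4: fails — Rno and Rnm but o and m have no common successor.
Valid on: F3.

F3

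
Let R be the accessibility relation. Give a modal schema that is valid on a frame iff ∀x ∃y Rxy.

A defining formula is □q → ◇q (the D axiom).
Suppose □q→◇q is valid. At any x set V(q)=W. Then □q at x, so ◇q at x, so x has a successor.

□q → ◇q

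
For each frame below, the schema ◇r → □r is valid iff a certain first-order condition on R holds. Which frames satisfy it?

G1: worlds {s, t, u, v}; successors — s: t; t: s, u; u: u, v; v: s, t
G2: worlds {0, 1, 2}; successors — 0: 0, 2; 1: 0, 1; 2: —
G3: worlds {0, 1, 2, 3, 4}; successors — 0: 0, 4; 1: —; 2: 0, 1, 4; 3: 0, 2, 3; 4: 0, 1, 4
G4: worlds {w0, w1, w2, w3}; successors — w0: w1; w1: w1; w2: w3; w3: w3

G4

Frame correspondent (Sahlqvist): ∀x ∀y ∀z (Rxy ∧ Rxz → y = z) — i.e. partial functionality.
G1: fails — t sees both s and u.
G2: fails — 0 sees both 0 and 2.
G3: fails — 0 sees both 0 and 4.
G4: satisfies the condition.
Valid on: G4.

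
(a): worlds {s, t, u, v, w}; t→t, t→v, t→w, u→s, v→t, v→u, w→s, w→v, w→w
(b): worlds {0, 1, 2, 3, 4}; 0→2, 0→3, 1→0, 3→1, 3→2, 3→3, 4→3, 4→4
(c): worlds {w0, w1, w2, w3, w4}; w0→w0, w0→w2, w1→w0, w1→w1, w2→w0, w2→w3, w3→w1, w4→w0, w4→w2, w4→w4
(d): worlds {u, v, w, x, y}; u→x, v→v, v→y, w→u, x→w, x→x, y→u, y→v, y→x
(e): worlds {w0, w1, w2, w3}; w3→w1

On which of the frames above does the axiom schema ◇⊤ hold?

Frame correspondent (Sahlqvist): ∀x ∃y Rxy — i.e. seriality.
(a): fails — world s has no successor.
(b): fails — world 2 has no successor.
(c): ✓.
(d): ✓.
(e): fails — world w0 has no successor.
Valid on: (c), (d).

(c), (d)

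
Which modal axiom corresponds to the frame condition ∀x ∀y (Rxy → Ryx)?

r → □◇r

The condition is symmetry. The B schema r → □◇r defines it.
Suppose r→□◇r is valid. Take Rxy and set V(r)={x}. Then r at x, so □◇r at x, so ◇r at y, so some z with Ryz has r; z=x, i.e. Ryx.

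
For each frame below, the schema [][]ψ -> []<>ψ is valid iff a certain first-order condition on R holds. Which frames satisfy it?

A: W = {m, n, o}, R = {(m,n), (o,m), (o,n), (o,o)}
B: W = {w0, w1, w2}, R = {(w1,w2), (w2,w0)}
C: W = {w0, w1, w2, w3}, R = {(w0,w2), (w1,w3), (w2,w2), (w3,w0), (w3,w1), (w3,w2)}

The schema corresponds to a generalized confluence (Geach) condition: forall x forall z (xRz -> exists w (x R^2 w & zRw)).
A: fails — mRn but no w with mR²w and nRw.
B: fails — w2Rw0 but no w with w2R²w and w0Rw.
C: ✓.

C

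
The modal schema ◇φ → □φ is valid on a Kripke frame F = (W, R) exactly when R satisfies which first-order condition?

Partial functionality

Suppose ◇φ→□φ is valid. Take Rxy, Rxz and set V(φ)={y}. Then ◇φ at x, so □φ at x, so φ at z, i.e. z=y.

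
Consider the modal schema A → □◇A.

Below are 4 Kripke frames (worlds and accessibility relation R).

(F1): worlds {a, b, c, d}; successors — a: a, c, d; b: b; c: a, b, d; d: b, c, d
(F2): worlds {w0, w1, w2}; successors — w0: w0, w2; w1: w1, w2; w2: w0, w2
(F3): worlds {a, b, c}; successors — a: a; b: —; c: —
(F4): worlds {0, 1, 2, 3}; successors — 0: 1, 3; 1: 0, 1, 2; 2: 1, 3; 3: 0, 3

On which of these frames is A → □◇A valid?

This is the axiom for symmetry; its first-order frame correspondent is ∀x ∀y (Rxy → Ryx).
(F1): fails — Rcb but not Rbc.
(F2): fails — Rw1w2 but not Rw2w1.
(F3): holds.
(F4): fails — R23 but not R32.

(F3)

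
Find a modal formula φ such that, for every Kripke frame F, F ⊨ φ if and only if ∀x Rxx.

□p → p

This is reflexivity; the standard corresponding axiom is T: □p → p.
Suppose □p→p is valid. At any x set V(p)={w : Rxw}. Then □p holds at x, so p holds at x, i.e. Rxx.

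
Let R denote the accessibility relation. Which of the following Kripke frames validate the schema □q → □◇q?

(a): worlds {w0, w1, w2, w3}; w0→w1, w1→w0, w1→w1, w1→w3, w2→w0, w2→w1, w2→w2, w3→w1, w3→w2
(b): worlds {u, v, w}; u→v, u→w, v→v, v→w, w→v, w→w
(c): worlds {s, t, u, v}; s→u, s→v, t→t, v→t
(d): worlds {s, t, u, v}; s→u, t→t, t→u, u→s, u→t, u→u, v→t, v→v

(a), (b), (d)

The schema corresponds to a generalized confluence (Geach) condition: ∀x ∀z (xRz → ∃w (xRw ∧ zRw)).
(a): holds.
(b): holds.
(c): fails — sRu but no w with sRw and uRw.
(d): holds.
Valid on: (a), (b), (d).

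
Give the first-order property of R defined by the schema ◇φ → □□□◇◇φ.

This is a Sahlqvist (Geach-type) schema ◇^1□^0φ → □^3◇^2φ.
First-order correspondent: ∀x ∀y ∀z ((xRy ∧ xR³z) → ∃w (y = w ∧ zR²w)).

∀x ∀y ∀z ((xRy ∧ xR³z) → ∃w (y = w ∧ zR²w))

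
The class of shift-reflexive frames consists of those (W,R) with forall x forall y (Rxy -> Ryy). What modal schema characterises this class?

The condition is shift-reflexivity. The T□ schema □(□s → s) defines it.
Suppose □(□s→s) is valid. Take Rxy and set V(s)={w : Ryw}. Then at y, □s holds; since □(□s→s) at x, □s→s at y, so s at y, i.e. Ryy.

□(□s → s)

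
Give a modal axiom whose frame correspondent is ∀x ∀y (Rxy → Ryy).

□(□s → s)

The condition is shift-reflexivity. The T□ schema □(□s → s) defines it.
Suppose □(□s→s) is valid. Take Rxy and set V(s)={w : Ryw}. Then at y, □s holds; since □(□s→s) at x, □s→s at y, so s at y, i.e. Ryy.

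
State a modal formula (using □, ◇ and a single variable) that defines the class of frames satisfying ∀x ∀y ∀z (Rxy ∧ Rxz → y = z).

This is partial functionality; the standard corresponding axiom is CD: ◇r → □r.

◇r → □r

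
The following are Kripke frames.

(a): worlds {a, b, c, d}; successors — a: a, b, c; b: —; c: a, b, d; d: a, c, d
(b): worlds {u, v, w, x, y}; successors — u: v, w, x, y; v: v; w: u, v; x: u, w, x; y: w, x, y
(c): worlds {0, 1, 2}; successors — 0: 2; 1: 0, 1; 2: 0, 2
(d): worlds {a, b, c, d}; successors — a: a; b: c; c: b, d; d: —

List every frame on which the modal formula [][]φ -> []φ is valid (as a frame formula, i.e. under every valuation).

(a), (c)

The schema corresponds to density: forall x forall y (Rxy -> exists z (Rxz & Rzy)).
(a): condition met.
(b): fails — Rwu but no z with Rwz and Rzu.
(c): condition met.
(d): fails — Rbc but no z with Rbz and Rzc.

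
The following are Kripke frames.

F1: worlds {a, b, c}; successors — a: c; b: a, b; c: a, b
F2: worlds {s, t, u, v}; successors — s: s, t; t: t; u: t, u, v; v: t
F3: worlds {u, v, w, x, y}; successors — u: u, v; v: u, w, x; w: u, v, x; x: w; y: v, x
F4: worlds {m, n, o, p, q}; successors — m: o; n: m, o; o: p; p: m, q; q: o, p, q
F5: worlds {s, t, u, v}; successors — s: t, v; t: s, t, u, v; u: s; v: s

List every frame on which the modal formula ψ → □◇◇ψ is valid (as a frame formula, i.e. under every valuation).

none

The schema corresponds to a generalized confluence (Geach) condition: ∀x ∀z (xRz → ∃w (x = w ∧ zR²w)).
F1: fails — cRa but no w with c=w and aR²w.
F2: fails — sRt but no w with s=w and tR²w.
F3: fails — wRx but no t with w=t and xR²t.
F4: fails — nRm but no w with n=w and mR²w.
F5: fails — sRv but no w with s=w and vR²w.
Valid on no frame.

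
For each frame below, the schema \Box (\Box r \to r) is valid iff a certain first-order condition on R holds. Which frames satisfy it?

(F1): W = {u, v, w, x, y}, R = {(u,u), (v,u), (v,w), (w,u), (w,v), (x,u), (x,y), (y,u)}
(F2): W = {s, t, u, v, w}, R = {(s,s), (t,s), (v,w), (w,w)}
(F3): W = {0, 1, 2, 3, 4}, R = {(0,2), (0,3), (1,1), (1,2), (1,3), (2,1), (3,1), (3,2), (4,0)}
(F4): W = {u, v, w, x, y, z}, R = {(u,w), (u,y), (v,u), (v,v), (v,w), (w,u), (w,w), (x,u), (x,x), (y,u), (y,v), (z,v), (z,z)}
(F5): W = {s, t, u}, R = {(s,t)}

This is the axiom for shift-reflexivity; its first-order frame correspondent is \forall x \forall y (Rxy \to Ryy).
(F1): fails — Rvw but not Rww.
(F2): satisfies the condition.
(F3): fails — R32 but not R22.
(F4): fails — Rwu but not Ruu.
(F5): fails — Rst but not Rtt.
Valid on: (F2).

(F2)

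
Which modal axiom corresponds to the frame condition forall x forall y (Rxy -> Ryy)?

A defining formula is □(□r → r) (the T□ axiom).
Suppose □(□r→r) is valid. Take Rxy and set V(r)={w : Ryw}. Then at y, □r holds; since □(□r→r) at x, □r→r at y, so r at y, i.e. Ryy.

□(□r → r)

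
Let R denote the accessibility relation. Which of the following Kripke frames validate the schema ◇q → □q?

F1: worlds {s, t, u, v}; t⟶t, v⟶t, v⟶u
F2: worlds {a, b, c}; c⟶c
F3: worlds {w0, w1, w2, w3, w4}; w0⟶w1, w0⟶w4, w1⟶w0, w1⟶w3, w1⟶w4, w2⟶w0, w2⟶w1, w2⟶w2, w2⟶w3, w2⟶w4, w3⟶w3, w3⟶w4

F2

Frame correspondent (Sahlqvist): ∀x ∀y ∀z (Rxy ∧ Rxz → y = z) — i.e. partial functionality.
F1: fails — v sees both t and u.
F2: condition met.
F3: fails — w0 sees both w1 and w4.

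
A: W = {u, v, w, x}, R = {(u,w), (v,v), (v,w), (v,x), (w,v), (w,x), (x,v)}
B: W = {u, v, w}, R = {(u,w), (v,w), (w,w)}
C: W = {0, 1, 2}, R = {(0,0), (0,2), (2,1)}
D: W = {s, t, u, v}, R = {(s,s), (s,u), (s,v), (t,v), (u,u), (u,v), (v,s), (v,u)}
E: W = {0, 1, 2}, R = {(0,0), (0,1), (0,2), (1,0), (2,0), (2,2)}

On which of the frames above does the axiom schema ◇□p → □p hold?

This is the axiom for the Euclidean property; its first-order frame correspondent is ∀x ∀y ∀z (Rxy ∧ Rxz → Ryz).
A: fails — Ruw and Ruw but not Rww.
B: condition met.
C: fails — R02 and R00 but not R20.
D: fails — Rsv and Rsv but not Rvv.
E: fails — R02 and R01 but not R21.

B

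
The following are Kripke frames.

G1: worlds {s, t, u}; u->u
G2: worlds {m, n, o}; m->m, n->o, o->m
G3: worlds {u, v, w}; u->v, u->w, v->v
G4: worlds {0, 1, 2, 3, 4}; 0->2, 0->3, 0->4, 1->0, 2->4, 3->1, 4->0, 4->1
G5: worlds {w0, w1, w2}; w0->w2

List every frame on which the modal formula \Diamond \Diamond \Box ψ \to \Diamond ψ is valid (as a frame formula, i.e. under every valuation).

G1, G3, G5

The schema corresponds to a generalized confluence (Geach) condition: \forall x \forall y (x R^2 y \to \exists w (yRw \wedge xRw)).
G1: holds.
G2: fails — nR²m but no w with mRw and nRw.
G3: holds.
G4: fails — 0R²1 but no w with 1Rw and 0Rw.
G5: holds.
Valid on: G1, G3, G5.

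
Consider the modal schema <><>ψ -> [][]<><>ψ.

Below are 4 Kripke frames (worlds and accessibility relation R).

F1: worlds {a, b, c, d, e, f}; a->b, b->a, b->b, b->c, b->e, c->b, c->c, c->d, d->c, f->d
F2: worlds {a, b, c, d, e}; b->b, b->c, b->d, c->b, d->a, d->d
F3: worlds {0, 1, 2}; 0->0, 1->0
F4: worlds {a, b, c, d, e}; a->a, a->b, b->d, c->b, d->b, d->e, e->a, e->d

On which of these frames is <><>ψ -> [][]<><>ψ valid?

F3

This is the axiom for a generalized confluence (Geach) condition; its first-order frame correspondent is forall x forall y forall z ((x R^2 y & x R^2 z) -> exists w (y = w & z R^2 w)).
F1: fails — aR²a, aR²e but no w with a=w and eR²w.
F2: fails — bR²a, bR²a but no w with a=w and aR²w.
F3: condition met.
F4: fails — aR²a, aR²b but no w with a=w and bR²w.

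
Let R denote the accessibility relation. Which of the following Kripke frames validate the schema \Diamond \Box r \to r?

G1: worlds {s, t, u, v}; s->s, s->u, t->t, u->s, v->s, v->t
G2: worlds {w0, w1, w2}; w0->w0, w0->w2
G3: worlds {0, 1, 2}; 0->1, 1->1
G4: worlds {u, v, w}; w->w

G4

This is the axiom for symmetry; its first-order frame correspondent is \forall x \forall y (Rxy \to Ryx).
G1: fails — Rvt but not Rtv.
G2: fails — Rw0w2 but not Rw2w0.
G3: fails — R01 but not R10.
G4: holds.
Valid on: G4.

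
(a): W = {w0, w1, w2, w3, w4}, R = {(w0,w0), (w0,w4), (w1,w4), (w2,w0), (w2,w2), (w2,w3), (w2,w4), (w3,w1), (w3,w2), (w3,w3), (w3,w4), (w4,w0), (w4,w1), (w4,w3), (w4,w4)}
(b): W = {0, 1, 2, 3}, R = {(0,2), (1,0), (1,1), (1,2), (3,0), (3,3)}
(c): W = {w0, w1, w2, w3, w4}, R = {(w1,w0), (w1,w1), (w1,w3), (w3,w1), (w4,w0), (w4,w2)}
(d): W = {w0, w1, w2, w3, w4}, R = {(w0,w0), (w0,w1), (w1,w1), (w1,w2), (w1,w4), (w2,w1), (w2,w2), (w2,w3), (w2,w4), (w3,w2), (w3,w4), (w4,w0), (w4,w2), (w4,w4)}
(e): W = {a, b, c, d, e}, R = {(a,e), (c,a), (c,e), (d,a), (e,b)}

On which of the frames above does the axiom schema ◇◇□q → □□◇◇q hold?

(a), (d)

The schema corresponds to a generalized confluence (Geach) condition: ∀x ∀y ∀z ((xR²y ∧ xR²z) → ∃w (yRw ∧ zR²w)).
(a): satisfies the condition.
(b): fails — 1R²0, 1R²0 but no w with 0Rw and 0R²w.
(c): fails — w1R²w0, w1R²w0 but no w with w0Rw and w0R²w.
(d): satisfies the condition.
(e): fails — aR²b, aR²b but no w with bRw and bR²w.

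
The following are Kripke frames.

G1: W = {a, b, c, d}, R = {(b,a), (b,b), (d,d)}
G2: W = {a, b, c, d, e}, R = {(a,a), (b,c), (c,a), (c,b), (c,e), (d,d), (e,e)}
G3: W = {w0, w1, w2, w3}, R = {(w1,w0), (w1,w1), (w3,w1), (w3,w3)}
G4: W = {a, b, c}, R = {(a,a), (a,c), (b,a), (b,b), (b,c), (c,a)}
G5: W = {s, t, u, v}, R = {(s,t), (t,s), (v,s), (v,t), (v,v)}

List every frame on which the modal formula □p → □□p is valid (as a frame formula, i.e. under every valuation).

G1

Frame correspondent (Sahlqvist): ∀x ∀y ∀z (Rxy ∧ Ryz → Rxz) — i.e. transitivity.
G1: holds.
G2: fails — Rbc and Rcb but not Rbb.
G3: fails — Rw3w1 and Rw1w0 but not Rw3w0.
G4: fails — Rca and Rac but not Rcc.
G5: fails — Rts and Rst but not Rtt.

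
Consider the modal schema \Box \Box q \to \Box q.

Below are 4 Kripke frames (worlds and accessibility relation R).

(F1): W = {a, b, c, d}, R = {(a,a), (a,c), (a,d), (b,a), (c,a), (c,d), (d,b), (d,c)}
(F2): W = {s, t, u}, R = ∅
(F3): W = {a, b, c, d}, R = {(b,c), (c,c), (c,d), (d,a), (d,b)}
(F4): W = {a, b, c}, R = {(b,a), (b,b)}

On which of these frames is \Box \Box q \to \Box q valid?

This is the axiom for density; its first-order frame correspondent is \forall x \forall y (Rxy \to \exists z (Rxz \wedge Rzy)).
(F1): fails — Rdc but no z with Rdz and Rzc.
(F2): holds.
(F3): fails — Rdb but no z with Rdz and Rzb.
(F4): holds.
Valid on: (F2), (F4).

(F2), (F4)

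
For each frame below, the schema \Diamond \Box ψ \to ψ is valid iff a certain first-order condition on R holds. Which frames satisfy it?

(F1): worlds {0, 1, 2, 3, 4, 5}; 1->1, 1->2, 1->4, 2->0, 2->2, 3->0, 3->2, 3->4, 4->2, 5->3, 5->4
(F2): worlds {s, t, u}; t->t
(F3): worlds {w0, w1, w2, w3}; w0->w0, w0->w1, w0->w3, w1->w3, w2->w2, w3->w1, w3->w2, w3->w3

The schema corresponds to symmetry: \forall x \forall y (Rxy \to Ryx).
(F1): fails — R34 but not R43.
(F2): ✓.
(F3): fails — Rw3w2 but not Rw2w3.

(F2)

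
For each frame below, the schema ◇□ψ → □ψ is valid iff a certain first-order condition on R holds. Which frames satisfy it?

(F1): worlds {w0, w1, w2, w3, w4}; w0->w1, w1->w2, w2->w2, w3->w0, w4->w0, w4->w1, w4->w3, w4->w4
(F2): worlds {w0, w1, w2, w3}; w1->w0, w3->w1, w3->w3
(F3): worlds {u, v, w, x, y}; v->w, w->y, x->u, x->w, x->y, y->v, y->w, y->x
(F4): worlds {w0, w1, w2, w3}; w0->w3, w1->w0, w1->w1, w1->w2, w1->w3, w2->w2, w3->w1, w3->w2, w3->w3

Frame correspondent (Sahlqvist): ∀x ∀y ∀z (Rxy ∧ Rxz → Ryz) — i.e. the Euclidean property.
(F1): fails — Rw0w1 and Rw0w1 but not Rw1w1.
(F2): fails — Rw1w0 and Rw1w0 but not Rw0w0.
(F3): fails — Rvw and Rvw but not Rww.
(F4): fails — Rw1w2 and Rw1w1 but not Rw2w1.
Valid on no frame.

none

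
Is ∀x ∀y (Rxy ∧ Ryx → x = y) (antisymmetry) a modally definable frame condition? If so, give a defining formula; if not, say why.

Modal frame validity is preserved under surjective bounded morphisms.
The 6-cycle (worlds 0,1,2,3,4,5 with 0→1→2→3→4→5→0) is antisymmetric. Sending even-indexed worlds to s and odd-indexed worlds to t is a surjective bounded morphism onto the two-world frame with s↔t, which is not antisymmetric.
Hence antisymmetry is not modally definable.

Not modally definable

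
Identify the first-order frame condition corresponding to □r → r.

Reflexivity

Suppose □r→r is valid. At any x set V(r)={w : Rxw}. Then □r holds at x, so r holds at x, i.e. Rxx.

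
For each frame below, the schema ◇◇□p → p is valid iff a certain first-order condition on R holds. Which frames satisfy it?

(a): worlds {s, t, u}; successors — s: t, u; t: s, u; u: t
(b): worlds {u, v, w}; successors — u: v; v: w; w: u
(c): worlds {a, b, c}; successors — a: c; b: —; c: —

(b), (c)

The schema corresponds to a generalized confluence (Geach) condition: ∀x ∀y (xR²y → ∃w (yRw ∧ x = w)).
(a): fails — sR²s but no w with sRw and s=w.
(b): satisfies the condition.
(c): satisfies the condition.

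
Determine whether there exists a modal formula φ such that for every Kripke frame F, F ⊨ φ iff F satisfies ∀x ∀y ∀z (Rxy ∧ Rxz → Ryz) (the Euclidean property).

Yes: it is the Euclidean property, defined by the 5 schema ◇q → □◇q.
Suppose ◇q→□◇q is valid. Take Rxy, Rxz and set V(q)={y}. Then ◇q at x, so □◇q at x, so ◇q at z, so some w with Rzw has q; w=y, i.e. Rzy. By symmetry of the argument, Ryz.

Yes, by ◇q → □◇q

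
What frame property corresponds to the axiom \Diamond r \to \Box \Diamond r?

Suppose ◇r→□◇r is valid. Take Rxy, Rxz and set V(r)={y}. Then ◇r at x, so □◇r at x, so ◇r at z, so some w with Rzw has r; w=y, i.e. Rzy. By symmetry of the argument, Ryz.
The converse is a direct semantic check.
Frame condition: \forall x \forall y \forall z (Rxy \wedge Rxz \to Ryz).

The Euclidean property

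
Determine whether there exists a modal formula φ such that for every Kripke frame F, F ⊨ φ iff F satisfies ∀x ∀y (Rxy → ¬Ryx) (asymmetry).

Modal frame validity is preserved under surjective bounded morphisms.
The 3-cycle (worlds s,t,u with s→t→u→s) is asymmetric. Mapping every world to a single reflexive point • is a surjective bounded morphism, and the reflexive point is not asymmetric (R•• but asymmetry requires ¬R••).
So no modal formula (or set of formulas) defines exactly the asymmetric frames.

Not modally definable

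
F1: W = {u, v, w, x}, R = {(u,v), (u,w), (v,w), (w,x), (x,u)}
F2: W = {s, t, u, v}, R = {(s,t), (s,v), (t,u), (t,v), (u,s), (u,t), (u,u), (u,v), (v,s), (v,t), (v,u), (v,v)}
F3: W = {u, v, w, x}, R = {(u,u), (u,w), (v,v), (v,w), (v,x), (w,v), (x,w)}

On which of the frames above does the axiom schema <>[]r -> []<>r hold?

The schema corresponds to convergence: forall x forall y forall z (Rxy & Rxz -> exists w (Ryw & Rzw)).
F1: fails — Ruv and Ruw but v and w have no common successor.
F2: satisfies the condition.
F3: fails — Ruw and Ruu but w and u have no common successor.
Valid on: F2.

F2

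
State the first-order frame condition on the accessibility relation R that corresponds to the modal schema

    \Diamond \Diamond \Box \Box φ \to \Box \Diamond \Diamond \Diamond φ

\forall x \forall y \forall z ((x R^2 y \wedge xRz) \to \exists w (y R^2 w \wedge z R^3 w))

This is a Sahlqvist (Geach-type) schema ◇^2□^2φ → □^1◇^3φ.
Minimal-valuation argument: fix x; take any y with xR^2y and any z with xR^1z. Set V(φ) to the set of worlds R-reachable from y in exactly 2 steps. Then □^2φ holds at y, so the antecedent holds at x; validity forces ◇^3φ at z, giving a w with zR^3w and yR^2w.
First-order correspondent: \forall x \forall y \forall z ((x R^2 y \wedge xRz) \to \exists w (y R^2 w \wedge z R^3 w)).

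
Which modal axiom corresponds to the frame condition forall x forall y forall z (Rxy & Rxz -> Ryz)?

A defining formula is ◇p → □◇p (the 5 axiom).
Suppose ◇p→□◇p is valid. Take Rxy, Rxz and set V(p)={y}. Then ◇p at x, so □◇p at x, so ◇p at z, so some w with Rzw has p; w=y, i.e. Rzy. By symmetry of the argument, Ryz.

◇p → □◇p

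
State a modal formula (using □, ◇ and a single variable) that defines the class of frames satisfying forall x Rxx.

This is reflexivity; the standard corresponding axiom is T: □r → r.
Suppose □r→r is valid. At any x set V(r)={w : Rxw}. Then □r holds at x, so r holds at x, i.e. Rxx.

□r → r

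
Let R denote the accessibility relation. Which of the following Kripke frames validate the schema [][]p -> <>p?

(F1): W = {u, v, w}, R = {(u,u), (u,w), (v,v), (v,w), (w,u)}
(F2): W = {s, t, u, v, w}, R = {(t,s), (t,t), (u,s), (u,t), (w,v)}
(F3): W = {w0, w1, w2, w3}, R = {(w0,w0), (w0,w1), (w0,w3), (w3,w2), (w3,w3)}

This is the axiom for a generalized confluence (Geach) condition; its first-order frame correspondent is forall x exists w (x R^2 w & xRw).
(F1): condition met.
(F2): fails — at s but no w* with sR²w* and sRw*.
(F3): fails — at w1 but no w with w1R²w and w1Rw.
Valid on: (F1).

(F1)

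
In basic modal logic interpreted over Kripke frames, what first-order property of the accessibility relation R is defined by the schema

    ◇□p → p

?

This is frame-equivalent to p → □◇p (substitute ¬p for p and contrapose).
Suppose p→□◇p is valid. Take Rxy and set V(p)={x}. Then p at x, so □◇p at x, so ◇p at y, so some z with Ryz has p; z=x, i.e. Ryx.

symmetry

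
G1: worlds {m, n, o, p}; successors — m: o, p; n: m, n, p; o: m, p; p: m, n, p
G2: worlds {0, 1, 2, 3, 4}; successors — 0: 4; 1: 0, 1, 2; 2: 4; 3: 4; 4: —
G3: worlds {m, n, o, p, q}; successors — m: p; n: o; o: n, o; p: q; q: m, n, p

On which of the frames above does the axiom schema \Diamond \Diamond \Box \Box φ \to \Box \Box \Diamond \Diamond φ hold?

This is the axiom for a generalized confluence (Geach) condition; its first-order frame correspondent is \forall x \forall y \forall z ((x R^2 y \wedge x R^2 z) \to \exists w (y R^2 w \wedge z R^2 w)).
G1: satisfies the condition.
G2: fails — 1R²0, 1R²0 but no w with 0R²w and 0R²w.
G3: fails — pR²m, pR²n but no w with mR²w and nR²w.

G1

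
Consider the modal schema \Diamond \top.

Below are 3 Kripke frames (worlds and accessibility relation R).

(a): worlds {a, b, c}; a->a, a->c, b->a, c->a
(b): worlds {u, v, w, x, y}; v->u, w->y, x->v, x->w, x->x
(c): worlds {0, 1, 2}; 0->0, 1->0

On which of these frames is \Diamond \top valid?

This is the axiom for seriality; its first-order frame correspondent is \forall x \exists y Rxy.
(a): satisfies the condition.
(b): fails — world u has no successor.
(c): fails — world 2 has no successor.

(a)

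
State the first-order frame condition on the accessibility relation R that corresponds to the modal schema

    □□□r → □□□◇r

This is a Sahlqvist (Geach-type) schema ◇^0□^3r → □^3◇^1r.
First-order correspondent: ∀x ∀z (xR³z → ∃w (xR³w ∧ zRw)).

∀x ∀z (xR³z → ∃w (xR³w ∧ zRw))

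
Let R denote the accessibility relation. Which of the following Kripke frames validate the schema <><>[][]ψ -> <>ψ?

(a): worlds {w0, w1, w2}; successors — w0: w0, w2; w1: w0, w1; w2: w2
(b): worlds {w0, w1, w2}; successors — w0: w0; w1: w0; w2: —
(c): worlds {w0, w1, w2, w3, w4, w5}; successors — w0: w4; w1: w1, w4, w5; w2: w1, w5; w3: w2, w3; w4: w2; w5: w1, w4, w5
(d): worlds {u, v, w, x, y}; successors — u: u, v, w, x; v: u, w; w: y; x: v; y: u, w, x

(b)

The schema corresponds to a generalized confluence (Geach) condition: forall x forall y (x R^2 y -> exists w (y R^2 w & xRw)).
(a): fails — w1R²w2 but no w with w2R²w and w1Rw.
(b): condition met.
(c): fails — w3R²w2 but no w with w2R²w and w3Rw.
(d): fails — wR²w but no t with wR²t and wRt.
Valid on: (b).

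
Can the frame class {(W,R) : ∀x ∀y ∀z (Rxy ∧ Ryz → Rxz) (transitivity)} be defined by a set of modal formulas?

Yes — defined by □q → □□q

Yes: it is transitivity, defined by the 4 schema □q → □□q.
Suppose □q→□□q is valid. Take Rxy, Ryz and set V(q)={w : Rxw}. Then □q at x, so □□q at x, so □q at y, so q at z, i.e. Rxz.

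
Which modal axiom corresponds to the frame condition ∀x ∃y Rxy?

□p → ◇p

The condition is seriality. The D schema □p → ◇p defines it.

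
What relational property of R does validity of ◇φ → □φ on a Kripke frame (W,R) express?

This schema is the CD axiom.
Its frame correspondent is partial functionality — ∀x ∀y ∀z (Rxy ∧ Rxz → y = z).

Partial functionality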